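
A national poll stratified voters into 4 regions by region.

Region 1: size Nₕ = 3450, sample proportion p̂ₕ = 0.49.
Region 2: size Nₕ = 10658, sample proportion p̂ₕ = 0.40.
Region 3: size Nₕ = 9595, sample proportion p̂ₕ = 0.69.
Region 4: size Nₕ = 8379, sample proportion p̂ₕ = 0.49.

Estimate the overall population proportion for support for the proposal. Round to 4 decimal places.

0.5199

N = 3450 + 10658 + 9595 + 8379 = 32082.
Overall proportion = Σ (Nₕ/N)·p̂ₕ.
Σ Nₕp̂ₕ = 1690.5 + 4263.2 + 6620.55 + 4105.71 = 16679.96.
16679.96 / 32082 = 0.519916... → 0.5199.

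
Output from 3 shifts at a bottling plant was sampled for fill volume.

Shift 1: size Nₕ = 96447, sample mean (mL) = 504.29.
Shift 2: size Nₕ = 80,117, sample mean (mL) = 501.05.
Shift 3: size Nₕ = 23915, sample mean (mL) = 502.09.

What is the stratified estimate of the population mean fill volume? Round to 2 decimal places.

N = 200479; weights Wₕ = Nₕ/N = (0.4811, 0.3996, 0.1193).
x̄_st = Σ Wₕ·x̄ₕ = 0.4811·504.29 + 0.3996·501.05 + 0.1193·502.09 ≈ 502.7328...
→ 502.73.

502.73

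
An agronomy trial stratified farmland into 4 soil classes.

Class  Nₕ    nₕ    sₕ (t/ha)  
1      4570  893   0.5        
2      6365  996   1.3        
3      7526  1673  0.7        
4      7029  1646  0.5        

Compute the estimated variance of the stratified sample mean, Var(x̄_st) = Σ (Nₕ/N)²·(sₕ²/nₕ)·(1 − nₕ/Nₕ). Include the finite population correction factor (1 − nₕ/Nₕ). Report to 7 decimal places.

N = 25490; Wₕ = Nₕ/N.
class 1: (4570/25490)²·0.5²/893·(1 − 893/4570) = 0.0000072403
class 2: (6365/25490)²·1.3²/996·(1 − 996/6365) = 0.0000892441
class 3: (7526/25490)²·0.7²/1673·(1 − 1673/7526) = 0.0000198565
class 4: (7029/25490)²·0.5²/1646·(1 − 1646/7029) = 0.0000088448
Sum = 0.0001251858 → 0.0001252.

0.0001252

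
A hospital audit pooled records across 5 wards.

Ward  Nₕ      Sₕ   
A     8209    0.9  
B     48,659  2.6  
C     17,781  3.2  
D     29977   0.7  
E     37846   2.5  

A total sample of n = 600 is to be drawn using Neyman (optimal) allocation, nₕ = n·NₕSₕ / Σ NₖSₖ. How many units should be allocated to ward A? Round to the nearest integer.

14

A: NₕSₕ = 8209·0.9 = 7388.1
B: NₕSₕ = 48659·2.6 = 126513.4
C: NₕSₕ = 17781·3.2 = 56899.2
D: NₕSₕ = 29977·0.7 = 20983.9
E: NₕSₕ = 37846·2.5 = 94615
Σ NₕSₕ = 306399.6.
n_A = 600·7388.1/306399.6 = 14.468... → 14.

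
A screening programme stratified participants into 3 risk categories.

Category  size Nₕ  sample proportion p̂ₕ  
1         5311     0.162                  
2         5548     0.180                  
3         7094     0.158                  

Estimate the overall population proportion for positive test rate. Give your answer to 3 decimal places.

Wₕ = Nₕ/N with N = 17953: 0.2958, 0.3090, 0.3951.
p̂_st = 0.2958·0.162 + 0.3090·0.180 + 0.3951·0.158 ≈ 0.16598... → 0.166.

0.166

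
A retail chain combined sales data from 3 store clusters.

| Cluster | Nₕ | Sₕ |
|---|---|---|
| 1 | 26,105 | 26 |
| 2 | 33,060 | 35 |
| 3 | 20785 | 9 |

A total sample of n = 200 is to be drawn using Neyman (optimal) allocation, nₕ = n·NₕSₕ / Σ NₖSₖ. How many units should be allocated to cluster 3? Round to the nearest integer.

Σ NₕSₕ = 26105·26 + 33060·35 + 20785·9 = 2022895.
Share for 3: 187065/2022895 = 0.09247.
n_3 = 200 × 0.09247 = 18.495... → 18.

18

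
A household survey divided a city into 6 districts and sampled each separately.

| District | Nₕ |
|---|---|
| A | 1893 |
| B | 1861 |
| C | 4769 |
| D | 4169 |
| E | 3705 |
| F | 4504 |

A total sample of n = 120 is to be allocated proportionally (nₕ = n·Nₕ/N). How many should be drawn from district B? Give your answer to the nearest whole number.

11

Share of district B = 1861/20901 = 0.08904.
Allocate 120 × 0.08904 = 10.685... → 11.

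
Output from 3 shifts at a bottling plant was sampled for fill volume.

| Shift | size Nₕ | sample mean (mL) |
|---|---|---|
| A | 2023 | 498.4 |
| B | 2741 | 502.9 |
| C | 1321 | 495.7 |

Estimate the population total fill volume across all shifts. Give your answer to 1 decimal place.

A: 2023·498.4 = 1008263.2
B: 2741·502.9 = 1378448.9
C: 1321·495.7 = 654819.7
τ̂ = Σ Nₕx̄ₕ = 3041531.8.

3041531.8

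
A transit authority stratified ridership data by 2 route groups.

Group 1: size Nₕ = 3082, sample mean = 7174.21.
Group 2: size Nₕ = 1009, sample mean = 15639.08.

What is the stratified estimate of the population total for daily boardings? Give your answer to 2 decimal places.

37890746.94

1: 3082·7174.21 = 22110915.22
2: 1009·15639.08 = 15779831.72
τ̂ = Σ Nₕx̄ₕ = 37890746.94.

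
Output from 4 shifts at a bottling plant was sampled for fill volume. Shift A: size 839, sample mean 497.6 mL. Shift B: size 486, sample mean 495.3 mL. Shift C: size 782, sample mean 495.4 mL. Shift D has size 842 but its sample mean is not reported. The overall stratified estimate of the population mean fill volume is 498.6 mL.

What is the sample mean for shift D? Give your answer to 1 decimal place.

N = 839 + 486 + 782 + 842 = 2949.
Overall total = μ·N = 498.6·2949 = 1470371.4.
Subtract the known strata: 839·497.6 + 486·495.3 + 782·495.4 = 1045605.
Remaining total for shift D: 1470371.4 − 1045605 = 424766.4.
Divide by its size: 424766.4 / 842 = 504.473... → 504.5.

504.5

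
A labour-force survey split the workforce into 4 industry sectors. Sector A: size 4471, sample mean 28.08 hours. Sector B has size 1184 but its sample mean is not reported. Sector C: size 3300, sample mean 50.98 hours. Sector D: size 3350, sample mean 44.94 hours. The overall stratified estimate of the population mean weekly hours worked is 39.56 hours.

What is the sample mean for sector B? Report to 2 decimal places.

35.86

N = 4471 + 1184 + 3300 + 3350 = 12305.
Overall total = μ·N = 39.56·12305 = 486785.8.
Subtract the known strata: 4471·28.08 + 3300·50.98 + 3350·44.94 = 444328.68.
Remaining total for sector B: 486785.8 − 444328.68 = 42457.12.
Divide by its size: 42457.12 / 1184 = 35.8591... → 35.86.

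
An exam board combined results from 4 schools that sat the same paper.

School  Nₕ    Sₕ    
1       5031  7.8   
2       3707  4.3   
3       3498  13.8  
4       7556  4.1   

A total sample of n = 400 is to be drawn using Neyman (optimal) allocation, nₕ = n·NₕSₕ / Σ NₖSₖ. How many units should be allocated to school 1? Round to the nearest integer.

117

1: NₕSₕ = 5031·7.8 = 39241.8
2: NₕSₕ = 3707·4.3 = 15940.1
3: NₕSₕ = 3498·13.8 = 48272.4
4: NₕSₕ = 7556·4.1 = 30979.6
Σ NₕSₕ = 134433.9.
n_1 = 400·39241.8/134433.9 = 116.762... → 117.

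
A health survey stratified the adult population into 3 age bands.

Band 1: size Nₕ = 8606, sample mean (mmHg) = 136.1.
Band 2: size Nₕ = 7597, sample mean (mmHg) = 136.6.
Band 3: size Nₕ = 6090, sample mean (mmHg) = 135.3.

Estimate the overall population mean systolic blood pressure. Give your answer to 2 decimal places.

136.05

x̄_st = (Σ Nₕx̄ₕ) / (Σ Nₕ) = (8606·136.1 + 7597·136.6 + 6090·135.3) / 22293
= 3033003.8 / 22293 = 136.0518... → 136.05.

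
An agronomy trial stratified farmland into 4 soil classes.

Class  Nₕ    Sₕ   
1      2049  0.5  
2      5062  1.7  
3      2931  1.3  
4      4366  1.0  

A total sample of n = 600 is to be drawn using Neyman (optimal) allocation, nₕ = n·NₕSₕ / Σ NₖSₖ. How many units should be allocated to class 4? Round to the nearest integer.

Σ NₕSₕ = 2049·0.5 + 5062·1.7 + 2931·1.3 + 4366·1.0 = 17806.2.
Share for 4: 4366/17806.2 = 0.24520.
n_4 = 600 × 0.24520 = 147.117... → 147.

147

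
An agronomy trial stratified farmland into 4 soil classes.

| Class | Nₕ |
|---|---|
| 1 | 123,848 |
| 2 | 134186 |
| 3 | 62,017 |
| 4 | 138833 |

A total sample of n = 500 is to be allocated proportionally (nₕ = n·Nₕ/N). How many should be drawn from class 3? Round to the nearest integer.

Share of class 3 = 62017/458884 = 0.13515.
Allocate 500 × 0.13515 = 67.574... → 68.

68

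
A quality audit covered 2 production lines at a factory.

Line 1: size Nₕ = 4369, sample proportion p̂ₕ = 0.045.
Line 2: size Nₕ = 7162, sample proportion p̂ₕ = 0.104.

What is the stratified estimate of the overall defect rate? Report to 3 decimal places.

0.082

Wₕ = Nₕ/N with N = 11531: 0.3789, 0.6211.
p̂_st = 0.3789·0.045 + 0.6211·0.104 ≈ 0.08165... → 0.082.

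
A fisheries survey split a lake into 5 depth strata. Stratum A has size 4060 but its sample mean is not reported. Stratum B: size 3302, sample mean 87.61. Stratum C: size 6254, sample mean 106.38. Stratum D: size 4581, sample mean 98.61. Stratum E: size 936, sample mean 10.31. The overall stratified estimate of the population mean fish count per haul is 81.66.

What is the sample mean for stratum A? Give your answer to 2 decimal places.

36.07

N = 4060 + 3302 + 6254 + 4581 + 936 = 19133.
Overall total = μ·N = 81.66·19133 = 1562400.78.
Subtract the known strata: 3302·87.61 + 6254·106.38 + 4581·98.61 + 936·10.31 = 1415971.31.
Remaining total for stratum A: 1562400.78 − 1415971.31 = 146429.47.
Divide by its size: 146429.47 / 4060 = 36.0664... → 36.07.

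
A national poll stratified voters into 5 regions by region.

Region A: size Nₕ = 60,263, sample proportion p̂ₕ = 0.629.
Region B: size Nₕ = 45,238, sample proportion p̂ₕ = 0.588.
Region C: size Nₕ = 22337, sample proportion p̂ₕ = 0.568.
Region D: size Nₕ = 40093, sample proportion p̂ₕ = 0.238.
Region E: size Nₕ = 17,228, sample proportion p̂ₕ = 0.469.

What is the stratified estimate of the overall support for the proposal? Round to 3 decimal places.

Wₕ = Nₕ/N with N = 185159: 0.3255, 0.2443, 0.1206, 0.2165, 0.0930.
p̂_st = 0.3255·0.629 + 0.2443·0.588 + 0.1206·0.568 + 0.2165·0.238 + 0.0930·0.469 ≈ 0.51207... → 0.512.

0.512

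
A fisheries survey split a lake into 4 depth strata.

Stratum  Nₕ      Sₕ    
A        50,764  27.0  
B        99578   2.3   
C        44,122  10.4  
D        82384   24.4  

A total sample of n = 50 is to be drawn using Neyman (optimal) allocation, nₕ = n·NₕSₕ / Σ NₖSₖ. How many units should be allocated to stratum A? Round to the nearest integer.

17

A: NₕSₕ = 50764·27.0 = 1370628
B: NₕSₕ = 99578·2.3 = 229029.4
C: NₕSₕ = 44122·10.4 = 458868.8
D: NₕSₕ = 82384·24.4 = 2010169.6
Σ NₕSₕ = 4068695.8.
n_A = 50·1370628/4068695.8 = 16.844... → 17.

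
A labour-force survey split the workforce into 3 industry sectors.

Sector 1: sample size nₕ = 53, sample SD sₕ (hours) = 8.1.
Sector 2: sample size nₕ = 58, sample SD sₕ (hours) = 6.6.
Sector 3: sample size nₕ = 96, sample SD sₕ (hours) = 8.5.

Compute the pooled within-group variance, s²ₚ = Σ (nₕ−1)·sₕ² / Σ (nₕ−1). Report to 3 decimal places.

62.541

1: (53−1)·8.1² = 52·65.61 = 3411.72
2: (58−1)·6.6² = 57·43.56 = 2482.92
3: (96−1)·8.5² = 95·72.25 = 6863.75
Numerator = 12758.39; denominator = Σ(nₕ−1) = 204.
s²ₚ = 12758.39/204 = 62.54113... → 62.541.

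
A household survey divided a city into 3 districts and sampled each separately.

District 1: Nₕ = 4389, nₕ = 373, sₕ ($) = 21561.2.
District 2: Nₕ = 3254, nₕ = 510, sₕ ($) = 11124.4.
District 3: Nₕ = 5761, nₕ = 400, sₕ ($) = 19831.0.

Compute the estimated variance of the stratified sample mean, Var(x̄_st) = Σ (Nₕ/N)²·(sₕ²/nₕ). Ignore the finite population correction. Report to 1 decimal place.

N = 13404. Term for each stratum: Wₕ²sₕ²/nₕ.
Var(x̄_st) = 133628.5782 + 14300.4359 + 181616.8546 = 329545.8687 → 329545.9.

329545.9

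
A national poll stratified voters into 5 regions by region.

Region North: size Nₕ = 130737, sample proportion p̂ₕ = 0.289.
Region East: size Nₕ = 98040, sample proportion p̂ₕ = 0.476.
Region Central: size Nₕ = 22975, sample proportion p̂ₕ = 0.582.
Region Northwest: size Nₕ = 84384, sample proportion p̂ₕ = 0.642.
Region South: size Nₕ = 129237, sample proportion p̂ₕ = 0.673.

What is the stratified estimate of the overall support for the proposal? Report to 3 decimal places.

N = 130737 + 98040 + 22975 + 84384 + 129237 = 465373.
Overall proportion = Σ (Nₕ/N)·p̂ₕ.
Σ Nₕp̂ₕ = 37782.993 + 46667.04 + 13371.45 + 54174.528 + 86976.501 = 238972.512.
238972.512 / 465373 = 0.51351... → 0.514.

0.514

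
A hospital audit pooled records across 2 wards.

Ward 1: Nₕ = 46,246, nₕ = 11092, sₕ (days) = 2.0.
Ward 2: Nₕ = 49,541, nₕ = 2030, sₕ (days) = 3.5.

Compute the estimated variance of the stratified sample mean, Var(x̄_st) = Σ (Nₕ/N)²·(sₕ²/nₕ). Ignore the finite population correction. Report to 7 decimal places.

0.0016983

N = 95787; Wₕ = Nₕ/N.
ward 1: (46246/95787)²·2.0²/11092 = 0.0000840592
ward 2: (49541/95787)²·3.5²/2030 = 0.0016141967
Sum = 0.0016982559 → 0.0016983.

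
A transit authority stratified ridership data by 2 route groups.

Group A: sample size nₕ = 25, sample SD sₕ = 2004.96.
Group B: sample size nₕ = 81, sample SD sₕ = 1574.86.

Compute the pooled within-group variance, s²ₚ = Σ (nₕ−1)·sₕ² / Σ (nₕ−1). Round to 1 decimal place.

2835494.9

Degrees of freedom: 24 + 80 = 104.
Σ(nₕ−1)sₕ² = 24·4019864.6016 + 80·2480184.0196 = 294891472.0064.
s²ₚ = 294891472.0064 / 104 = 2835494.923... → 2835494.9.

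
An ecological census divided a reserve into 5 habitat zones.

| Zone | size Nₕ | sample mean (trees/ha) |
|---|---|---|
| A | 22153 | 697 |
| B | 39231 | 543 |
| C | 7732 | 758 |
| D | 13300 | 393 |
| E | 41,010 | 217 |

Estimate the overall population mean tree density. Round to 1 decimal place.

459.6

x̄_st = (Σ Nₕx̄ₕ) / (Σ Nₕ) = (22153·697 + 39231·543 + 7732·758 + 13300·393 + 41010·217) / 123426
= 56730000 / 123426 = 459.628... → 459.6.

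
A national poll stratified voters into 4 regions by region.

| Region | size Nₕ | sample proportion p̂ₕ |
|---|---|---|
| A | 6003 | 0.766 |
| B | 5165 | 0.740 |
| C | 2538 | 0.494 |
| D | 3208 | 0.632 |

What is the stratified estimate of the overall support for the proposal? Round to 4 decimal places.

0.6918

Wₕ = Nₕ/N with N = 16914: 0.3549, 0.3054, 0.1501, 0.1897.
p̂_st = 0.3549·0.766 + 0.3054·0.740 + 0.1501·0.494 + 0.1897·0.632 ≈ 0.691831... → 0.6918.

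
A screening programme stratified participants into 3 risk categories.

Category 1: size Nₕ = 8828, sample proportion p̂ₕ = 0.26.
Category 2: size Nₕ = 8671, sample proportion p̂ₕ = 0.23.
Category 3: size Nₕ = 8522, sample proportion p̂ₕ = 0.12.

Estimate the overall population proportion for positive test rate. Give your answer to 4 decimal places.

N = 8828 + 8671 + 8522 = 26021.
Overall proportion = Σ (Nₕ/N)·p̂ₕ.
Σ Nₕp̂ₕ = 2295.28 + 1994.33 + 1022.64 = 5312.25.
5312.25 / 26021 = 0.204152... → 0.2042.

0.2042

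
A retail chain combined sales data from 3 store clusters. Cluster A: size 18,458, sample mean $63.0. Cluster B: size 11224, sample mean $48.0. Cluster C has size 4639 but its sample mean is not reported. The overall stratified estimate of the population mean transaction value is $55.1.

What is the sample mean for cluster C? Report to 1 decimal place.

40.8

N = 18458 + 11224 + 4639 = 34321.
Overall total = μ·N = 55.1·34321 = 1891087.1.
Subtract the known strata: 18458·63.0 + 11224·48.0 = 1701606.
Remaining total for cluster C: 1891087.1 − 1701606 = 189481.1.
Divide by its size: 189481.1 / 4639 = 40.845... → 40.8.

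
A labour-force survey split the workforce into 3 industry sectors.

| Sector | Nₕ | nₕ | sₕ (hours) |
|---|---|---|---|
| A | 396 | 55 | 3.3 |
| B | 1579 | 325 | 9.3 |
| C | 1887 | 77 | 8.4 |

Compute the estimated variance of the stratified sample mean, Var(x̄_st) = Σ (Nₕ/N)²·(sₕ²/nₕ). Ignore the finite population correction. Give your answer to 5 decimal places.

N = 3862. Term for each stratum: Wₕ²sₕ²/nₕ.
Var(x̄_st) = 0.00208176 + 0.04448589 + 0.21876967 = 0.26533732 → 0.26534.

0.26534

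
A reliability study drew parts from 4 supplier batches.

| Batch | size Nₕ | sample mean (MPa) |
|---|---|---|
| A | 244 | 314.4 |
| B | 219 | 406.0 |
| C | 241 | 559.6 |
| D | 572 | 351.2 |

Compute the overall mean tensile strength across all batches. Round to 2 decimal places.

N = 1276; weights Wₕ = Nₕ/N = (0.1912, 0.1716, 0.1889, 0.4483).
x̄_st = Σ Wₕ·x̄ₕ = 0.1912·314.4 + 0.1716·406.0 + 0.1889·559.6 + 0.4483·351.2 ≈ 392.9292...
→ 392.93.

392.93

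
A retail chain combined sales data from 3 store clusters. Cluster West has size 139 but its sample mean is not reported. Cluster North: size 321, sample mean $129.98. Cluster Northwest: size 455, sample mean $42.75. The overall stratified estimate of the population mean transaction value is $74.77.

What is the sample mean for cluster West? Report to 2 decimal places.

N = 139 + 321 + 455 = 915.
Overall total = μ·N = 74.77·915 = 68414.55.
Subtract the known strata: 321·129.98 + 455·42.75 = 61174.83.
Remaining total for cluster West: 68414.55 − 61174.83 = 7239.72.
Divide by its size: 7239.72 / 139 = 52.0843... → 52.08.

52.08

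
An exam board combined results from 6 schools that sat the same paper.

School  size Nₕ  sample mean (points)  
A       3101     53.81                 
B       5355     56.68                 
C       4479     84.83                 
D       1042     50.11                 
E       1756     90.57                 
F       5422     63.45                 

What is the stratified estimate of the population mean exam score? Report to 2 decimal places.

66.44

x̄_st = (Σ Nₕx̄ₕ) / (Σ Nₕ) = (3101·53.81 + 5355·56.68 + 4479·84.83 + 1042·50.11 + 1756·90.57 + 5422·63.45) / 21155
= 1405621.22 / 21155 = 66.4439... → 66.44.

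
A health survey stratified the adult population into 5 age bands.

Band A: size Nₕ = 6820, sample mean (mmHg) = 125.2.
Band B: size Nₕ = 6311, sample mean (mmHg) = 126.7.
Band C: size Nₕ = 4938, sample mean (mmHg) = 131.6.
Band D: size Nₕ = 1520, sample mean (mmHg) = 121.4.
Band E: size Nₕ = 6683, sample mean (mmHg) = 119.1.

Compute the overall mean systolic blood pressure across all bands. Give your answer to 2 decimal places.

124.99

N = 6820 + 6311 + 4938 + 1520 + 6683 = 26272.
Overall mean = Σ (Nₕ/N)·x̄ₕ — weight by population share, not a simple average.
Σ Nₕx̄ₕ = 6820·125.2 + 6311·126.7 + 4938·131.6 + 1520·121.4 + 6683·119.1 = 853864 + 799603.7 + 649840.8 + 184528 + 795945.3 = 3283781.8.
Divide by N: 3283781.8 / 26272 = 124.9917... → 124.99.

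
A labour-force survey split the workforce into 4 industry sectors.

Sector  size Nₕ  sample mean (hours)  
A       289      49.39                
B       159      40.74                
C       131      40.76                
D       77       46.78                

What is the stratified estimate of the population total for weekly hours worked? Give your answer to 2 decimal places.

Population total = Σ Nₕ·x̄ₕ (each stratum's size times its mean).
289·49.39 + 159·40.74 + 131·40.76 + 77·46.78 = 14273.71 + 6477.66 + 5339.56 + 3602.06 = 29692.99.

29692.99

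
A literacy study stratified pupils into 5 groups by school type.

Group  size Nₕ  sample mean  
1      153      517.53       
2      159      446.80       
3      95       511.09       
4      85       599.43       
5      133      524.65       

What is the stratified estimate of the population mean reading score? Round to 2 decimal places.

x̄_st = (Σ Nₕx̄ₕ) / (Σ Nₕ) = (153·517.53 + 159·446.80 + 95·511.09 + 85·599.43 + 133·524.65) / 625
= 319506.84 / 625 = 511.2109... → 511.21.

511.21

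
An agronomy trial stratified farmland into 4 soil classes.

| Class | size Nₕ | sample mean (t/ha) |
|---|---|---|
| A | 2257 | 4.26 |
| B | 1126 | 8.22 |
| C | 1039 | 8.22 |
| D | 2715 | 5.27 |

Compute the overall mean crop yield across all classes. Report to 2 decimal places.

N = 7137; weights Wₕ = Nₕ/N = (0.3162, 0.1578, 0.1456, 0.3804).
x̄_st = Σ Wₕ·x̄ₕ = 0.3162·4.26 + 0.1578·8.22 + 0.1456·8.22 + 0.3804·5.27 ≈ 5.8455...
→ 5.85.

5.85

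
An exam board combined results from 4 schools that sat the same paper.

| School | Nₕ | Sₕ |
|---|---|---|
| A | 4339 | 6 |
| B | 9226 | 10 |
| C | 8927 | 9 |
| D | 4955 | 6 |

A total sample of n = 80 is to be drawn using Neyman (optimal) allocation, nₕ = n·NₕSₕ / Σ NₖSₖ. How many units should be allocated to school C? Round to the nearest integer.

Σ NₕSₕ = 4339·6 + 9226·10 + 8927·9 + 4955·6 = 228367.
Share for C: 80343/228367 = 0.35182.
n_C = 80 × 0.35182 = 28.145... → 28.

28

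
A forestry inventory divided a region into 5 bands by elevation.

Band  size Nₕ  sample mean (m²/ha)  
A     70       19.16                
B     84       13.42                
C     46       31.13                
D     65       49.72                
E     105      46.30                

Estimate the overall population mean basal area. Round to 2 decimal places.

N = 370; weights Wₕ = Nₕ/N = (0.1892, 0.2270, 0.1243, 0.1757, 0.2838).
x̄_st = Σ Wₕ·x̄ₕ = 0.1892·19.16 + 0.2270·13.42 + 0.1243·31.13 + 0.1757·49.72 + 0.2838·46.30 ≈ 32.4156...
→ 32.42.

32.42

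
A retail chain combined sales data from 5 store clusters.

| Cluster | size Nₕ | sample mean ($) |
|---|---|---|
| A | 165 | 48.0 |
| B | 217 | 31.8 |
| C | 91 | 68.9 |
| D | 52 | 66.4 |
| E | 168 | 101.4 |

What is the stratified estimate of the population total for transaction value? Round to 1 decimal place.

41578.5

A: 165·48.0 = 7920
B: 217·31.8 = 6900.6
C: 91·68.9 = 6269.9
D: 52·66.4 = 3452.8
E: 168·101.4 = 17035.2
τ̂ = Σ Nₕx̄ₕ = 41578.5.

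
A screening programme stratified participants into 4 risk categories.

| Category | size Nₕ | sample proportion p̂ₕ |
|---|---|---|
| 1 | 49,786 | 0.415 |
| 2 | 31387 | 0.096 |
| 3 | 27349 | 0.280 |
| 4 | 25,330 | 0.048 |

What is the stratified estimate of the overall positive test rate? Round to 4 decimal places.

0.2432

Wₕ = Nₕ/N with N = 133852: 0.3719, 0.2345, 0.2043, 0.1892.
p̂_st = 0.3719·0.415 + 0.2345·0.096 + 0.2043·0.280 + 0.1892·0.048 ≈ 0.243163... → 0.2432.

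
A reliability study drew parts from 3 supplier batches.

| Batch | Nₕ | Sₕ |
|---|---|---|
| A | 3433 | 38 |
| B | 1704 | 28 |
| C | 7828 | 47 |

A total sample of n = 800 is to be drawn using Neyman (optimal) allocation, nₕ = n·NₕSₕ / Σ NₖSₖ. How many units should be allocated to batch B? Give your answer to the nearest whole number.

Σ NₕSₕ = 3433·38 + 1704·28 + 7828·47 = 546082.
Share for B: 47712/546082 = 0.08737.
n_B = 800 × 0.08737 = 69.897... → 70.

70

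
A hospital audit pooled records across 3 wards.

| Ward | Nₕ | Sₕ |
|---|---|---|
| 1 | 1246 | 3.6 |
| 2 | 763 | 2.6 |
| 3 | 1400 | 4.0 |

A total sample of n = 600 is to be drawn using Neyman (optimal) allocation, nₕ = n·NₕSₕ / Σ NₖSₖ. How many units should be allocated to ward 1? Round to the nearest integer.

223

Σ NₕSₕ = 1246·3.6 + 763·2.6 + 1400·4.0 = 12069.4.
Share for 1: 4485.6/12069.4 = 0.37165.
n_1 = 600 × 0.37165 = 222.990... → 223.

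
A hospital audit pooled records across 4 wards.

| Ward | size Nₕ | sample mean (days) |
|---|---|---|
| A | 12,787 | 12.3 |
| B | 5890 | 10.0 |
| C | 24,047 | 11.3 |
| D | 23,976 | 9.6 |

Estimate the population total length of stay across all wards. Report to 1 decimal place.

A: 12787·12.3 = 157280.1
B: 5890·10.0 = 58900
C: 24047·11.3 = 271731.1
D: 23976·9.6 = 230169.6
τ̂ = Σ Nₕx̄ₕ = 718080.8.

718080.8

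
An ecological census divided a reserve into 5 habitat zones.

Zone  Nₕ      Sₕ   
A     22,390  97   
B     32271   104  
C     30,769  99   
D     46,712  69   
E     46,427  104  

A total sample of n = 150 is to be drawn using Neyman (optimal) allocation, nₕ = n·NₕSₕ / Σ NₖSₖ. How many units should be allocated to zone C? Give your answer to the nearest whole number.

27

Σ NₕSₕ = 22390·97 + 32271·104 + 30769·99 + 46712·69 + 46427·104 = 16625681.
Share for C: 3046131/16625681 = 0.18322.
n_C = 150 × 0.18322 = 27.483... → 27.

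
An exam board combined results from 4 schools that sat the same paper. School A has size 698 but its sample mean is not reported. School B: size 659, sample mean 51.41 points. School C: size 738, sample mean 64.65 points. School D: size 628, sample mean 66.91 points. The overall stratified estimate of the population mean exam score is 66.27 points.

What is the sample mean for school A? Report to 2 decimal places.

N = 698 + 659 + 738 + 628 = 2723.
Overall total = μ·N = 66.27·2723 = 180453.21.
Subtract the known strata: 659·51.41 + 738·64.65 + 628·66.91 = 123610.37.
Remaining total for school A: 180453.21 − 123610.37 = 56842.84.
Divide by its size: 56842.84 / 698 = 81.4367... → 81.44.

81.44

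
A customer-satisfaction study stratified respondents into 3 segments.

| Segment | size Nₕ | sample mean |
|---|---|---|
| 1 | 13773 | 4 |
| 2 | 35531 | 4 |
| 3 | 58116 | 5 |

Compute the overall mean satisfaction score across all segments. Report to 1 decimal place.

x̄_st = (Σ Nₕx̄ₕ) / (Σ Nₕ) = (13773·4 + 35531·4 + 58116·5) / 107420
= 487796 / 107420 = 4.541... → 4.5.

4.5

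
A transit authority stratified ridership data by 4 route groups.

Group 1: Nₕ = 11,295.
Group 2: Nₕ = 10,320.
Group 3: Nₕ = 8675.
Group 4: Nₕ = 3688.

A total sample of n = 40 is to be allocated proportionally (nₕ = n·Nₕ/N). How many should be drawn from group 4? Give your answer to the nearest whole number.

Share of group 4 = 3688/33978 = 0.10854.
Allocate 40 × 0.10854 = 4.342... → 4.

4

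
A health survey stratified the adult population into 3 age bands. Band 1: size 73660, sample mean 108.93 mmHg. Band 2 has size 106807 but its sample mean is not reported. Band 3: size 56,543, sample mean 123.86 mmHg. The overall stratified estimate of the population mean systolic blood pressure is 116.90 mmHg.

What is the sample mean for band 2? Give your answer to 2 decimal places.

118.71

Σ Nₕx̄ₕ = N·μ, so 106807·x̄_2 = 237010·116.90 − (73660·108.93 + 56543·123.86).
= 27706469 − 15027199.78 = 12679269.22.
x̄_2 = 12679269.22 / 106807 = 118.7120... → 118.71.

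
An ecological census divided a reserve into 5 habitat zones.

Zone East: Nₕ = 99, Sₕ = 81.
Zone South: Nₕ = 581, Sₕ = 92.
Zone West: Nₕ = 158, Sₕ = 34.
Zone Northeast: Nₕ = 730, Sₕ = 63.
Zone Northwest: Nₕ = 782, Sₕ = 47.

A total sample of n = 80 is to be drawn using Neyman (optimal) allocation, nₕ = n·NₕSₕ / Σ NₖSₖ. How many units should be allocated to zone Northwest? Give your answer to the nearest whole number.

20

East: NₕSₕ = 99·81 = 8019
South: NₕSₕ = 581·92 = 53452
West: NₕSₕ = 158·34 = 5372
Northeast: NₕSₕ = 730·63 = 45990
Northwest: NₕSₕ = 782·47 = 36754
Σ NₕSₕ = 149587.
n_Northwest = 80·36754/149587 = 19.656... → 20.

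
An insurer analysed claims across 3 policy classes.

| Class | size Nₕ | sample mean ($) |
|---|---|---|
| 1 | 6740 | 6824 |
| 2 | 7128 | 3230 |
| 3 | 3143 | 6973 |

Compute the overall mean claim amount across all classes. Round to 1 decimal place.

x̄_st = (Σ Nₕx̄ₕ) / (Σ Nₕ) = (6740·6824 + 7128·3230 + 3143·6973) / 17011
= 90933339 / 17011 = 5345.561... → 5345.6.

5345.6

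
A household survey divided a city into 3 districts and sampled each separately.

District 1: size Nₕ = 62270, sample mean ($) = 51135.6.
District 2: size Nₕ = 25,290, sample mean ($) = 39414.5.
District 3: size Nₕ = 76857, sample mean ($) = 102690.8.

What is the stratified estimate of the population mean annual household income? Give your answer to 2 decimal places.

73432.27

N = 62270 + 25290 + 76857 = 164417.
Overall mean = Σ (Nₕ/N)·x̄ₕ — weight by population share, not a simple average.
Σ Nₕx̄ₕ = 62270·51135.6 + 25290·39414.5 + 76857·102690.8 = 3184213812 + 996792705 + 7892506815.6 = 12073513332.6.
Divide by N: 12073513332.6 / 164417 = 73432.2688... → 73432.27.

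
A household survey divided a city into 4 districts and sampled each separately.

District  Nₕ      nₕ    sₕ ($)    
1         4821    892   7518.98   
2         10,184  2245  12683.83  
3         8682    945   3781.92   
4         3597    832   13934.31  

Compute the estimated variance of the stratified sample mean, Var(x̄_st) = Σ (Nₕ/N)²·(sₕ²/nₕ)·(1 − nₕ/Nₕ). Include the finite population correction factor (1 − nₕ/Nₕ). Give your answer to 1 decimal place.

13879.5

N = 27284; Wₕ = Nₕ/N.
district 1: (4821/27284)²·7518.98²/892·(1 − 892/4821) = 1612.7093
district 2: (10184/27284)²·12683.83²/2245·(1 − 2245/10184) = 7783.0996
district 3: (8682/27284)²·3781.92²/945·(1 − 945/8682) = 1365.7436
district 4: (3597/27284)²·13934.31²/832·(1 − 832/3597) = 3117.9353
Sum = 13879.4878 → 13879.5.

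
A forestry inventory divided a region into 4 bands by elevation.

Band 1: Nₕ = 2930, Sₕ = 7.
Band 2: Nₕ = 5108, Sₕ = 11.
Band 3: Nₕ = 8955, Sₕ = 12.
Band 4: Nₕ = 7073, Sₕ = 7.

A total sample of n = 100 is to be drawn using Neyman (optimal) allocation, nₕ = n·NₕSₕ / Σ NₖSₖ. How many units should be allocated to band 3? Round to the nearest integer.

46

Σ NₕSₕ = 2930·7 + 5108·11 + 8955·12 + 7073·7 = 233669.
Share for 3: 107460/233669 = 0.45988.
n_3 = 100 × 0.45988 = 45.988... → 46.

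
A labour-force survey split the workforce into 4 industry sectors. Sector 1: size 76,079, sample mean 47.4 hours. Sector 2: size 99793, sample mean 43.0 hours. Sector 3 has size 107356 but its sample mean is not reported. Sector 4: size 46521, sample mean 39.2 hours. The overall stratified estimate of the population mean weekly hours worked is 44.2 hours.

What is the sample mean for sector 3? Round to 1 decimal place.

45.2

N = 76079 + 99793 + 107356 + 46521 = 329749.
Overall total = μ·N = 44.2·329749 = 14574905.8.
Subtract the known strata: 76079·47.4 + 99793·43.0 + 46521·39.2 = 9720866.8.
Remaining total for sector 3: 14574905.8 − 9720866.8 = 4854039.
Divide by its size: 4854039 / 107356 = 45.214... → 45.2.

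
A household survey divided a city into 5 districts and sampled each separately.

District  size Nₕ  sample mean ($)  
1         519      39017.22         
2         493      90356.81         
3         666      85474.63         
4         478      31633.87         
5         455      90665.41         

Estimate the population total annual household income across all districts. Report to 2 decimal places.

1: 519·39017.22 = 20249937.18
2: 493·90356.81 = 44545907.33
3: 666·85474.63 = 56926103.58
4: 478·31633.87 = 15120989.86
5: 455·90665.41 = 41252761.55
τ̂ = Σ Nₕx̄ₕ = 178095699.50.

178095699.50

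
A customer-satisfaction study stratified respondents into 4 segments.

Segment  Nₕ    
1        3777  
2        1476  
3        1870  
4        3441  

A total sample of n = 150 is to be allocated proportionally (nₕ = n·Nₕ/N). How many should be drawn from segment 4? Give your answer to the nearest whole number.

49

N = 3777 + 1476 + 1870 + 3441 = 10564.
n_4 = 150·3441/10564 = 48.859... → 49.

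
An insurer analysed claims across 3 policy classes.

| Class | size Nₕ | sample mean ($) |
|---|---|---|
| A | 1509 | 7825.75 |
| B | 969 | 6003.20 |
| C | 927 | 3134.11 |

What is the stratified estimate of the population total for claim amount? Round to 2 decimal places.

20531477.52

Estimate total by summing Nₕ·x̄ₕ over strata.
1509·7825.75 + 969·6003.20 + 927·3134.11 = 11809056.75 + 5817100.8 + 2905319.97 = 20531477.52.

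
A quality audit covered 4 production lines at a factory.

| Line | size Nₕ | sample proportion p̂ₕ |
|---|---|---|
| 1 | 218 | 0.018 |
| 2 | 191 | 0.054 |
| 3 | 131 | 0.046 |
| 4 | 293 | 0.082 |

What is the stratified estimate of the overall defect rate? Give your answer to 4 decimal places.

0.0532

N = 218 + 191 + 131 + 293 = 833.
Overall proportion = Σ (Nₕ/N)·p̂ₕ.
Σ Nₕp̂ₕ = 3.924 + 10.314 + 6.026 + 24.026 = 44.29.
44.29 / 833 = 0.053169... → 0.0532.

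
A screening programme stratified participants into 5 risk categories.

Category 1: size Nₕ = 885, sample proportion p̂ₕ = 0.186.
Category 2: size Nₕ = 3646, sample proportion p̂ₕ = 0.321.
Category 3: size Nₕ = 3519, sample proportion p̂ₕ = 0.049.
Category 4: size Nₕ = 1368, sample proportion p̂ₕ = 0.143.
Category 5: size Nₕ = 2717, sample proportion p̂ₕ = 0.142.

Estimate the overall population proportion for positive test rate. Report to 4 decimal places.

Wₕ = Nₕ/N with N = 12135: 0.0729, 0.3005, 0.2900, 0.1127, 0.2239.
p̂_st = 0.0729·0.186 + 0.3005·0.321 + 0.2900·0.049 + 0.1127·0.143 + 0.2239·0.142 ≈ 0.172134... → 0.1721.

0.1721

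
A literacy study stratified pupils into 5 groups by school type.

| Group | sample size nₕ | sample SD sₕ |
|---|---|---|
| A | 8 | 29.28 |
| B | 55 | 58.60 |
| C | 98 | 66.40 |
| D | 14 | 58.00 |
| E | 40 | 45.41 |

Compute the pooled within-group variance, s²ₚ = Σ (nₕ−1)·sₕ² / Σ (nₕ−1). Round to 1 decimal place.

Degrees of freedom: 7 + 54 + 97 + 13 + 39 = 210.
Σ(nₕ−1)sₕ² = 7·857.3184 + 54·3433.96 + 97·4408.96 + 13·3364 + 39·2062.0681 = 743256.8447.
s²ₚ = 743256.8447 / 210 = 3539.318... → 3539.3.

3539.3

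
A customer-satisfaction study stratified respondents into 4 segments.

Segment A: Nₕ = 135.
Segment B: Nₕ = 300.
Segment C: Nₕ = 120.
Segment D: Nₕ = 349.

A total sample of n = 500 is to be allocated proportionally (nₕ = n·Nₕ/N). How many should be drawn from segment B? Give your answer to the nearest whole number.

N = 135 + 300 + 120 + 349 = 904.
n_B = 500·300/904 = 165.929... → 166.

166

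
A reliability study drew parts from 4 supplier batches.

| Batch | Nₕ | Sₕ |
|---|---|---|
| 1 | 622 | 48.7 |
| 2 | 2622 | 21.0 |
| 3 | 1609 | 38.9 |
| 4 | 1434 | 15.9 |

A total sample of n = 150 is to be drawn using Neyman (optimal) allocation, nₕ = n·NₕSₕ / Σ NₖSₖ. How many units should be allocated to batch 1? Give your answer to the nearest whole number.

27

1: NₕSₕ = 622·48.7 = 30291.4
2: NₕSₕ = 2622·21.0 = 55062
3: NₕSₕ = 1609·38.9 = 62590.1
4: NₕSₕ = 1434·15.9 = 22800.6
Σ NₕSₕ = 170744.1.
n_1 = 150·30291.4/170744.1 = 26.611... → 27.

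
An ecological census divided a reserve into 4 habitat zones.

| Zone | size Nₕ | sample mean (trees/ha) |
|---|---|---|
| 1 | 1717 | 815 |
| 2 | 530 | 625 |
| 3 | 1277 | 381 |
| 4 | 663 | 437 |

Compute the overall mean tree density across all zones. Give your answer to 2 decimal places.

x̄_st = (Σ Nₕx̄ₕ) / (Σ Nₕ) = (1717·815 + 530·625 + 1277·381 + 663·437) / 4187
= 2506873 / 4187 = 598.7277... → 598.73.

598.73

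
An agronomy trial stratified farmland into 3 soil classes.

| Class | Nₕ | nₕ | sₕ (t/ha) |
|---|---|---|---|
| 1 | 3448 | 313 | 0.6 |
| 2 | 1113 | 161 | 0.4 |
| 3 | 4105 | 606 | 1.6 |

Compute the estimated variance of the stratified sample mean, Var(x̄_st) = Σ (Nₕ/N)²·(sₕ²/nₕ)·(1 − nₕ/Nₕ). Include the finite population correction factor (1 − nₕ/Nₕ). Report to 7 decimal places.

0.0009875

N = 8666; Wₕ = Nₕ/N.
class 1: (3448/8666)²·0.6²/313·(1 − 313/3448) = 0.0001655486
class 2: (1113/8666)²·0.4²/161·(1 − 161/1113) = 0.0000140213
class 3: (4105/8666)²·1.6²/606·(1 − 606/4105) = 0.0008079548
Sum = 0.0009875248 → 0.0009875.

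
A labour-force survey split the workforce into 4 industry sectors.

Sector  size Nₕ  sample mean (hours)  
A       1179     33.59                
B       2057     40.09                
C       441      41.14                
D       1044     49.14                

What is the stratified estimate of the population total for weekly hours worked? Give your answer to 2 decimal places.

191512.64

A: 1179·33.59 = 39602.61
B: 2057·40.09 = 82465.13
C: 441·41.14 = 18142.74
D: 1044·49.14 = 51302.16
τ̂ = Σ Nₕx̄ₕ = 191512.64.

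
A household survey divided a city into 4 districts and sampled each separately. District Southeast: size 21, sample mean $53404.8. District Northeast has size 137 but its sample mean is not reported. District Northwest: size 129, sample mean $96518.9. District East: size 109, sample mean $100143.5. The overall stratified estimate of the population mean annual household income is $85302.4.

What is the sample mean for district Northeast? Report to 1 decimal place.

Σ Nₕx̄ₕ = N·μ, so 137·x̄_Northeast = 396·85302.4 − (21·53404.8 + 129·96518.9 + 109·100143.5).
= 33779750.4 − 24488080.4 = 9291670.
x̄_Northeast = 9291670 / 137 = 67822.409... → 67822.4.

67822.4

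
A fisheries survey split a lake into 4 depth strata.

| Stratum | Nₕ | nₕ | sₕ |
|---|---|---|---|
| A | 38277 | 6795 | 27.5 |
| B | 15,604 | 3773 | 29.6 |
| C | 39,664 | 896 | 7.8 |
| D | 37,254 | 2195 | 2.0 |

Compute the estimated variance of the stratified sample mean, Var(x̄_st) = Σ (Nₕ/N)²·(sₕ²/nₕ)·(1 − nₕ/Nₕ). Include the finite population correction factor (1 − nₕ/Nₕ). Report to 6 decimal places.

N = 130799; Wₕ = Nₕ/N.
stratum A: (38277/130799)²·27.5²/6795·(1 − 6795/38277) = 0.007839120
stratum B: (15604/130799)²·29.6²/3773·(1 − 3773/15604) = 0.002505793
stratum C: (39664/130799)²·7.8²/896·(1 − 896/39664) = 0.006102984
stratum D: (37254/130799)²·2.0²/2195·(1 − 2195/37254) = 0.000139120
Sum = 0.016587017 → 0.016587.

0.016587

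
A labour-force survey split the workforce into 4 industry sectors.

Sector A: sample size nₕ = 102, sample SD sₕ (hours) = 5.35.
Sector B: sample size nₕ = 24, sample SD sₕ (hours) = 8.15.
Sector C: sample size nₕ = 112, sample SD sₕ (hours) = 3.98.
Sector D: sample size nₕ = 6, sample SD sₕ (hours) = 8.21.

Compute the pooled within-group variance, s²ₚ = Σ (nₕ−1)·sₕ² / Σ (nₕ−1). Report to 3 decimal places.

A: (102−1)·5.35² = 101·28.6225 = 2890.8725
B: (24−1)·8.15² = 23·66.4225 = 1527.7175
C: (112−1)·3.98² = 111·15.8404 = 1758.2844
D: (6−1)·8.21² = 5·67.4041 = 337.0205
Numerator = 6513.8949; denominator = Σ(nₕ−1) = 240.
s²ₚ = 6513.8949/240 = 27.14123... → 27.141.

27.141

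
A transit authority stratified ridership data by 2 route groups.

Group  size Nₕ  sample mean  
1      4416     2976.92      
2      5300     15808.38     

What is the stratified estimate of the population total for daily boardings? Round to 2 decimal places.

Estimate total by summing Nₕ·x̄ₕ over strata.
4416·2976.92 + 5300·15808.38 = 13146078.72 + 83784414 = 96930492.72.

96930492.72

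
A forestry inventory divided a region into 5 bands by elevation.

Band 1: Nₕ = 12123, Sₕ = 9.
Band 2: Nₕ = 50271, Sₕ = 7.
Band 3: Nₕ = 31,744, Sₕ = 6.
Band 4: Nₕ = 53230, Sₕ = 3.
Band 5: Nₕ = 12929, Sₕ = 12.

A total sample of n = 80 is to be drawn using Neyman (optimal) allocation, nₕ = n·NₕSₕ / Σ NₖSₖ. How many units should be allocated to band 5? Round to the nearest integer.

1: NₕSₕ = 12123·9 = 109107
2: NₕSₕ = 50271·7 = 351897
3: NₕSₕ = 31744·6 = 190464
4: NₕSₕ = 53230·3 = 159690
5: NₕSₕ = 12929·12 = 155148
Σ NₕSₕ = 966306.
n_5 = 80·155148/966306 = 12.845... → 13.

13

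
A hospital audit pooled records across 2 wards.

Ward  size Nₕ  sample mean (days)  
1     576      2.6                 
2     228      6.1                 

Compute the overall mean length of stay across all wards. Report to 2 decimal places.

3.59

x̄_st = (Σ Nₕx̄ₕ) / (Σ Nₕ) = (576·2.6 + 228·6.1) / 804
= 2888.4 / 804 = 3.5925... → 3.59.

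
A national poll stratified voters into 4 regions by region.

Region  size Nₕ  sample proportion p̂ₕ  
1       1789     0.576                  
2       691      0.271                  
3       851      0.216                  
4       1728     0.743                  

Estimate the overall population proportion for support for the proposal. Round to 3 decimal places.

0.531

N = 1789 + 691 + 851 + 1728 = 5059.
Overall proportion = Σ (Nₕ/N)·p̂ₕ.
Σ Nₕp̂ₕ = 1030.464 + 187.261 + 183.816 + 1283.904 = 2685.445.
2685.445 / 5059 = 0.53083... → 0.531.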